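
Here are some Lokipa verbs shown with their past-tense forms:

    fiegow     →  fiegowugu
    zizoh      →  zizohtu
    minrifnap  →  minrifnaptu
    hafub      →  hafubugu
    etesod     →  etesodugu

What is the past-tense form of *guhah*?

The pattern is voicing of the final consonant: -tu when the stem ends in a voiceless consonant (*zizoh*, *minrifnap*); -ugu when the stem ends in a voiced consonant (*fiegow*, *hafub*, *etesod*).
The final consonant of *guhah* is /h/, which is voiceless, so the suffix is -tu, giving *guhahtu*.

guhahtu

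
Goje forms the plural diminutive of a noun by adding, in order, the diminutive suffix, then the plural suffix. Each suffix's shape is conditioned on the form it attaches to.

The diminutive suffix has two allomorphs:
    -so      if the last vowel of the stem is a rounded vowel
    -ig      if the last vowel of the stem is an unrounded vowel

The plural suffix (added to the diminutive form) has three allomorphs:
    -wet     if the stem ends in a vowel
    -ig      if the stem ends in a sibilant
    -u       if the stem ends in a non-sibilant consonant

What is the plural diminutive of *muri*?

Since the last vowel of *muri* is /i/ (an unrounded vowel), it takes -ig, giving *muriig*.
The final sound of the diminutive form *muriig* is /g/, which is a non-sibilant consonant, so the plural suffix is -u, giving *muriigu*.

muriigu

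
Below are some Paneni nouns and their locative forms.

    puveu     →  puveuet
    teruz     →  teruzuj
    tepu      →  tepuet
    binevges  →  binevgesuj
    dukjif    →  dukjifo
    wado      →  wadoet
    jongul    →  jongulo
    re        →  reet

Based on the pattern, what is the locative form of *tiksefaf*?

tiksefafo

The suffix is conditioned by the final sound: -uj when the stem ends in a sibilant (*teruz*, *binevges*); -o when the stem ends in a non-sibilant consonant (*dukjif*, *jongul*); -et when the stem ends in a vowel (*puveu*, *tepu*, *wado*, *re*).
Since the final sound of *tiksefaf* is /f/ (a non-sibilant consonant), it takes -o, giving *tiksefafo*.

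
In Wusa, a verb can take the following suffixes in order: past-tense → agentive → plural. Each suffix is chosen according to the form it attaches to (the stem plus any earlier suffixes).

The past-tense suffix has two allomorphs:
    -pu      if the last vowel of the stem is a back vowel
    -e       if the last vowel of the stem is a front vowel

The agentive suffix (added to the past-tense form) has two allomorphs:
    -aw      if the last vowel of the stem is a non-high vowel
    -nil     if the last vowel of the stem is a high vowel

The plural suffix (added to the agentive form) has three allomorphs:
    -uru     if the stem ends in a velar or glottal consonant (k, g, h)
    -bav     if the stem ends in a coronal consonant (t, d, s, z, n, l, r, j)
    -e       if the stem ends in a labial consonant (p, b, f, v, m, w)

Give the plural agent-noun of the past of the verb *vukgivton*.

vukgivtonpunilbav

*vukgivton* — last vowel /o/ (a back vowel) → -pu → *vukgivtonpu*.
Since the last vowel of the past-tense form *vukgivtonpu* is /u/ (a high vowel), it takes -nil, giving *vukgivtonpunil*.
Since the final consonant of the agentive form *vukgivtonpunil* is /l/ (coronal), it takes -bav, giving *vukgivtonpunilbav*.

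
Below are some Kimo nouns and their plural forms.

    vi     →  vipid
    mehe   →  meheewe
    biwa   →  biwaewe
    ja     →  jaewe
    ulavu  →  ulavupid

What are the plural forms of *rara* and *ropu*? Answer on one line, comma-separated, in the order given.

The pattern is height harmony: -pid when the last vowel of the stem is a high vowel (*vi*, *ulavu*); -ewe when the last vowel of the stem is a non-high vowel (*mehe*, *biwa*, *ja*).
*rara*: last vowel = /a/, a non-high vowel → -ewe → *raraewe*.
*ropu* — last vowel /u/ (a high vowel) → -pid → *ropupid*.

raraewe, ropupid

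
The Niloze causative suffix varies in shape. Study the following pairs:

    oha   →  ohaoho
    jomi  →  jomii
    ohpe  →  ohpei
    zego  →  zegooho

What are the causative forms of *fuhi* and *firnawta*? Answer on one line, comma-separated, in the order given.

The alternation tracks the last vowel of the stem — -i when the last vowel of the stem is a front vowel (*jomi*, *ohpe*); -oho when the last vowel of the stem is a back vowel (*oha*, *zego*).
Since the last vowel of *fuhi* is /i/ (a front vowel), it takes -i, giving *fuhii*.
*firnawta* — last vowel /a/ (a back vowel) → -oho → *firnawtaoho*.

fuhii, firnawtaoho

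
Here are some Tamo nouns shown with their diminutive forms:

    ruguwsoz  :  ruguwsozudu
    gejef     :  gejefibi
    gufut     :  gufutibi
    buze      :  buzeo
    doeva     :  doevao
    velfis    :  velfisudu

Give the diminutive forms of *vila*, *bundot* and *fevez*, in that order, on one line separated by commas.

The pattern is sibilance of the final sound: -udu when the stem ends in a sibilant (*ruguwsoz*, *velfis*); -ibi when the stem ends in a non-sibilant consonant (*gejef*, *gufut*); -o when the stem ends in a vowel (*buze*, *doeva*).
*vila* — final sound /a/ (a vowel) → -o → *vilao*.
*bundot* — final sound /t/ (a non-sibilant consonant) → -ibi → *bundotibi*.
Since the final sound of *fevez* is /z/ (a sibilant), it takes -udu, giving *fevezudu*.

vilao, bundotibi, fevezudu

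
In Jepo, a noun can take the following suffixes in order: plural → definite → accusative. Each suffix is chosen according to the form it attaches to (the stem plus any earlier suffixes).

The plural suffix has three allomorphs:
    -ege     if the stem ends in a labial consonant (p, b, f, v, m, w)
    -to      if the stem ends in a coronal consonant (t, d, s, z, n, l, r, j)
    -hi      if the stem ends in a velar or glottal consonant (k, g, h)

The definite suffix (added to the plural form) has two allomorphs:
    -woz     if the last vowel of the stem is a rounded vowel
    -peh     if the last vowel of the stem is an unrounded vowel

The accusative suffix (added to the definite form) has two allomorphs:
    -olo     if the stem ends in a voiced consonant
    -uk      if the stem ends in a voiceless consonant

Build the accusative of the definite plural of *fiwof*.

Since the final consonant of *fiwof* is /f/ (labial), it takes -ege, giving *fiwofege*.
The plural form *fiwofege*: last vowel = /e/, an unrounded vowel → -peh → *fiwofegepeh*.
The final consonant of the definite form *fiwofegepeh* is /h/, which is voiceless, so the accusative suffix is -uk, giving *fiwofegepehuk*.

fiwofegepehuk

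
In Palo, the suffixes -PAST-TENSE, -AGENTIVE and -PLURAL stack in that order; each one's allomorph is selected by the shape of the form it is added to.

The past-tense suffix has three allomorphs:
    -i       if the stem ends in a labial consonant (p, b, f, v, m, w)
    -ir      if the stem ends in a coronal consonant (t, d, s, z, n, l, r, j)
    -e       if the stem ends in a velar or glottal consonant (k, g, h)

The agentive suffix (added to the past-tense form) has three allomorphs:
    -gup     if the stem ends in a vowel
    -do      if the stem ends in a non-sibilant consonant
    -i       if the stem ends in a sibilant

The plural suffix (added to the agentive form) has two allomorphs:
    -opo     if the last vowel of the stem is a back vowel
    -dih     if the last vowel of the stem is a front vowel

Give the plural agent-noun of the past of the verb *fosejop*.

*fosejop*: final consonant = /p/, labial → -i → *fosejopi*.
The past-tense form *fosejopi* — final sound /i/ (a vowel) → -gup → *fosejopigup*.
The last vowel of the agentive form *fosejopigup* is /u/, which is a back vowel, so the plural suffix is -opo, giving *fosejopigupopo*.

fosejopigupopo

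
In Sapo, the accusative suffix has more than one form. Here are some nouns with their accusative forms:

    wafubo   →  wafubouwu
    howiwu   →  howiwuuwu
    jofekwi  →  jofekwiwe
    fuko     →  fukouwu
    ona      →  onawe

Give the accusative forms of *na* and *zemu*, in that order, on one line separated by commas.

nawe, zemuuwu

The alternation tracks the last vowel of the stem — -uwu when the last vowel of the stem is a rounded vowel (*wafubo*, *howiwu*, *fuko*); -we when the last vowel of the stem is an unrounded vowel (*jofekwi*, *ona*).
Since the last vowel of *na* is /a/ (an unrounded vowel), it takes -we, giving *nawe*.
Since the last vowel of *zemu* is /u/ (a rounded vowel), it takes -uwu, giving *zemuuwu*.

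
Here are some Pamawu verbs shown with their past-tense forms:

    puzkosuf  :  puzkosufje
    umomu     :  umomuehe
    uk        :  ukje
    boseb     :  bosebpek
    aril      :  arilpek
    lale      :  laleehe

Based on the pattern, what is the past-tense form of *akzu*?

Looking at the final sound of each stem: -je when the stem ends in a voiceless consonant (*puzkosuf*, *uk*); -pek when the stem ends in a voiced consonant (*boseb*, *aril*); -ehe when the stem ends in a vowel (*umomu*, *lale*).
*akzu*: final sound = /u/, a vowel → -ehe → *akzuehe*.

akzuehe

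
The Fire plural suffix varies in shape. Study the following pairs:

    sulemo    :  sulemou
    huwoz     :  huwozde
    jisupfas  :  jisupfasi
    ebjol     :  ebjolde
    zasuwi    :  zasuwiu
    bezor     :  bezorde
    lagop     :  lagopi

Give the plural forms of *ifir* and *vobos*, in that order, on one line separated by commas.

The alternation tracks the final sound of the stem — -i when the stem ends in a voiceless consonant (*jisupfas*, *lagop*); -de when the stem ends in a voiced consonant (*huwoz*, *ebjol*, *bezor*); -u when the stem ends in a vowel (*sulemo*, *zasuwi*).
*ifir*: final sound = /r/, a voiced consonant → -de → *ifirde*.
The final sound of *vobos* is /s/, which is a voiceless consonant, so the suffix is -i, giving *vobosi*.

ifirde, vobosi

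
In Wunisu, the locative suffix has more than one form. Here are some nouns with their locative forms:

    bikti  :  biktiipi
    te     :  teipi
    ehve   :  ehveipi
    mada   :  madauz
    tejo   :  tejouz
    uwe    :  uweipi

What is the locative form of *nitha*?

nithauz

The suffix is conditioned by the last vowel: -ipi when the last vowel of the stem is a front vowel (*bikti*, *te*, *ehve*, *uwe*); -uz when the last vowel of the stem is a back vowel (*mada*, *tejo*).
Since the last vowel of *nitha* is /a/ (a back vowel), it takes -uz, giving *nithauz*.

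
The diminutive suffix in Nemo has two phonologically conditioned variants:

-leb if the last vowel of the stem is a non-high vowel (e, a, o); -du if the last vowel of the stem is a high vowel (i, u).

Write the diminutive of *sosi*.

*sosi* — last vowel /i/ (a high vowel) → -du → *sosidu*.

sosidu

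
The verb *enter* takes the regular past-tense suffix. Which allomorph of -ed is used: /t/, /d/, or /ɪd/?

The stem *enter* ends in a voiced sound other than /d/.
The -ed suffix is realized as /ɪd/ after /t, d/; as /t/ after other voiceless consonants; and as /d/ after other voiced sounds.
So -ed on *enter* is pronounced /d/.

/d/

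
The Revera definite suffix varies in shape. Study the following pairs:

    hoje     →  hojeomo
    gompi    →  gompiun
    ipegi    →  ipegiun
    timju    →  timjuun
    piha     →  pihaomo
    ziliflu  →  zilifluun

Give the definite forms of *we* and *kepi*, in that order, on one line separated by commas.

The alternation tracks the last vowel of the stem — -un when the last vowel of the stem is a high vowel (*gompi*, *ipegi*, *timju*, *ziliflu*); -omo when the last vowel of the stem is a non-high vowel (*hoje*, *piha*).
*we* — last vowel /e/ (a non-high vowel) → -omo → *weomo*.
The last vowel of *kepi* is /i/, which is a high vowel, so the suffix is -un, giving *kepiun*.

weomo, kepiun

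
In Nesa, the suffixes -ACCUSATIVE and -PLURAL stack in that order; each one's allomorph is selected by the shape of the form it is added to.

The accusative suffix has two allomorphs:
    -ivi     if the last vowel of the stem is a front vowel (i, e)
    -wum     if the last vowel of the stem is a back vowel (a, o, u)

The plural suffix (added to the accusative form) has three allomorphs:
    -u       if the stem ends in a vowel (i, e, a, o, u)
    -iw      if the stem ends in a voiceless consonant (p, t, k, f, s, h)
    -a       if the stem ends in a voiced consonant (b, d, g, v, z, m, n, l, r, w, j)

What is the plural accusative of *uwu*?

uwuwuma

*uwu*: last vowel = /u/, a back vowel → -wum → *uwuwum*.
The final sound of the accusative form *uwuwum* is /m/, which is a voiced consonant, so the plural suffix is -a, giving *uwuwuma*.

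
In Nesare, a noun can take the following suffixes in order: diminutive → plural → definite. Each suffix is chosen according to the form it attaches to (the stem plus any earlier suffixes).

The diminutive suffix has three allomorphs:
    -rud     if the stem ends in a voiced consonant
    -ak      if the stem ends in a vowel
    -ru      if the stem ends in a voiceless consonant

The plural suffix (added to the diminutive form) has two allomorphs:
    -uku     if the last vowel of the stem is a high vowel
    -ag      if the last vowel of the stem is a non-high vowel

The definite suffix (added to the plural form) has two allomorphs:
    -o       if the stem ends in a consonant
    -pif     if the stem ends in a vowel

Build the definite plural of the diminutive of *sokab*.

*sokab*: final sound = /b/, a voiced consonant → -rud → *sokabrud*.
The last vowel of the diminutive form *sokabrud* is /u/, which is a high vowel, so the plural suffix is -uku, giving *sokabruduku*.
Since the final sound of the plural form *sokabruduku* is /u/ (a vowel), it takes -pif, giving *sokabrudukupif*.

sokabrudukupif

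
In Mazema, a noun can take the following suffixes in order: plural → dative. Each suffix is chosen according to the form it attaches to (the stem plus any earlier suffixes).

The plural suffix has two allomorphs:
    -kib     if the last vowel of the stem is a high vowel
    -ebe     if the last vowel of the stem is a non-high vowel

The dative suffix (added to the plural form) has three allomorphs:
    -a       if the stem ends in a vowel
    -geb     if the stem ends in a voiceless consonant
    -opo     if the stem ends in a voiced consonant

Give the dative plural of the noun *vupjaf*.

The last vowel of *vupjaf* is /a/, which is a non-high vowel, so the plural suffix is -ebe, giving *vupjafebe*.
Since the final sound of the plural form *vupjafebe* is /e/ (a vowel), it takes -a, giving *vupjafebea*.

vupjafebea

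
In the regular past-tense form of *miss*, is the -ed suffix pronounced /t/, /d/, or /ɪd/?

The stem *miss* ends in a voiceless consonant other than /t/.
The -ed suffix is realized as /ɪd/ after /t, d/; as /t/ after other voiceless consonants; and as /d/ after other voiced sounds.
So -ed on *miss* is pronounced /t/.

/t/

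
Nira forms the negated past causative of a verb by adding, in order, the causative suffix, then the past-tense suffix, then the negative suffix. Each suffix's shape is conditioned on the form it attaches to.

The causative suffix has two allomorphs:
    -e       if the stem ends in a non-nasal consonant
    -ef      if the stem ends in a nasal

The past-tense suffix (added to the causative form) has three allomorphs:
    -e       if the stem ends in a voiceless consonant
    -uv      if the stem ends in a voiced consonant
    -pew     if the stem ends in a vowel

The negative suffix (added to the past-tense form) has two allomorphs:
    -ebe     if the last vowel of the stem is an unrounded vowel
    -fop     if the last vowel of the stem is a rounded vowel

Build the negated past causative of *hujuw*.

hujuwepewebe

The final consonant of *hujuw* is /w/, which is non-nasal, so the causative suffix is -e, giving *hujuwe*.
The final sound of the causative form *hujuwe* is /e/, which is a vowel, so the past-tense suffix is -pew, giving *hujuwepew*.
The past-tense form *hujuwepew*: last vowel = /e/, an unrounded vowel → -ebe → *hujuwepewebe*.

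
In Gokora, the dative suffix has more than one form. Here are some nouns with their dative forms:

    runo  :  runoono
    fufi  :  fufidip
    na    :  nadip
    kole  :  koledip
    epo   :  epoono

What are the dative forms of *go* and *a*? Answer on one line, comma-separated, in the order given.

The pattern is rounding harmony: -ono when the last vowel of the stem is a rounded vowel (*runo*, *epo*); -dip when the last vowel of the stem is an unrounded vowel (*fufi*, *na*, *kole*).
Since the last vowel of *go* is /o/ (a rounded vowel), it takes -ono, giving *goono*.
*a* — last vowel /a/ (an unrounded vowel) → -dip → *adip*.

goono, adip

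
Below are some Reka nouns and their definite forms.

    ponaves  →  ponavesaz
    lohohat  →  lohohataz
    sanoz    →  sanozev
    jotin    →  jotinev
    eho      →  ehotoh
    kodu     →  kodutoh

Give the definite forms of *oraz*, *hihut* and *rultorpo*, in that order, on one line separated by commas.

The alternation tracks the final sound of the stem — -az when the stem ends in a voiceless consonant (*ponaves*, *lohohat*); -ev when the stem ends in a voiced consonant (*sanoz*, *jotin*); -toh when the stem ends in a vowel (*eho*, *kodu*).
Since the final sound of *oraz* is /z/ (a voiced consonant), it takes -ev, giving *orazev*.
Since the final sound of *hihut* is /t/ (a voiceless consonant), it takes -az, giving *hihutaz*.
The final sound of *rultorpo* is /o/, which is a vowel, so the suffix is -toh, giving *rultorpotoh*.

orazev, hihutaz, rultorpotoh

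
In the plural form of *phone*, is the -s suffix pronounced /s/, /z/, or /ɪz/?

/z/

The stem *phone* ends in a voiced non-sibilant sound.
The plural suffix surfaces as /ɪz/ after sibilants, /s/ after other voiceless consonants, and /z/ after other voiced sounds.
So the plural -s on *phone* is pronounced /z/.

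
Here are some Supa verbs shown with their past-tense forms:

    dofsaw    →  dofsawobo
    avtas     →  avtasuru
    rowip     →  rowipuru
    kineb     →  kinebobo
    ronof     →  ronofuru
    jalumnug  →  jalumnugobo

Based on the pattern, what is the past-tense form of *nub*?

The alternation tracks the final consonant of the stem — -uru when the stem ends in a voiceless consonant (*avtas*, *rowip*, *ronof*); -obo when the stem ends in a voiced consonant (*dofsaw*, *kineb*, *jalumnug*).
The final consonant of *nub* is /b/, which is voiced, so the suffix is -obo, giving *nubobo*.

nubobo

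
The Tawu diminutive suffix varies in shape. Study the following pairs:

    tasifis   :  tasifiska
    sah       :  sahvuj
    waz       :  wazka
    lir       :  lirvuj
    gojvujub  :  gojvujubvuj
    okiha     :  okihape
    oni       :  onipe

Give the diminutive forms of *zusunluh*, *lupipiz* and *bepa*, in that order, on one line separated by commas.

zusunluhvuj, lupipizka, bepape

The alternation tracks the final sound of the stem — -ka when the stem ends in a sibilant (*tasifis*, *waz*); -vuj when the stem ends in a non-sibilant consonant (*sah*, *lir*, *gojvujub*); -pe when the stem ends in a vowel (*okiha*, *oni*).
*zusunluh*: final sound = /h/, a non-sibilant consonant → -vuj → *zusunluhvuj*.
*lupipiz*: final sound = /z/, a sibilant → -ka → *lupipizka*.
The final sound of *bepa* is /a/, which is a vowel, so the suffix is -pe, giving *bepape*.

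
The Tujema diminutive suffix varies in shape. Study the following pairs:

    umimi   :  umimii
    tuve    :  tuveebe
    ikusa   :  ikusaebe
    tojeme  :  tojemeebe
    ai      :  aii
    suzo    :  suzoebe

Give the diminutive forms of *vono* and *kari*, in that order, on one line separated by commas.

The suffix is conditioned by the last vowel: -i when the last vowel of the stem is a high vowel (*umimi*, *ai*); -ebe when the last vowel of the stem is a non-high vowel (*tuve*, *ikusa*, *tojeme*, *suzo*).
Since the last vowel of *vono* is /o/ (a non-high vowel), it takes -ebe, giving *vonoebe*.
The last vowel of *kari* is /i/, which is a high vowel, so the suffix is -i, giving *karii*.

vonoebe, karii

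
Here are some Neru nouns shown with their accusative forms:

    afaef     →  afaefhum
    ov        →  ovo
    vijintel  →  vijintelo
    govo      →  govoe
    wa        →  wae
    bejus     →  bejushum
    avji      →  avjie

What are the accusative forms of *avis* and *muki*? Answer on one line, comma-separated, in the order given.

The alternation tracks the final sound of the stem — -hum when the stem ends in a voiceless consonant (*afaef*, *bejus*); -o when the stem ends in a voiced consonant (*ov*, *vijintel*); -e when the stem ends in a vowel (*govo*, *wa*, *avji*).
Since the final sound of *avis* is /s/ (a voiceless consonant), it takes -hum, giving *avishum*.
*muki* — final sound /i/ (a vowel) → -e → *mukie*.

avishum, mukie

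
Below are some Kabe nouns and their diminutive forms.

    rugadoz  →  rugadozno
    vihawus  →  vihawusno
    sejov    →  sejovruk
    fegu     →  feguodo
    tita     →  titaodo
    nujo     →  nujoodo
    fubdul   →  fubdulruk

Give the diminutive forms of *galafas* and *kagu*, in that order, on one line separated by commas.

galafasno, kaguodo

The suffix is conditioned by the final sound: -no when the stem ends in a sibilant (*rugadoz*, *vihawus*); -ruk when the stem ends in a non-sibilant consonant (*sejov*, *fubdul*); -odo when the stem ends in a vowel (*fegu*, *tita*, *nujo*).
*galafas* — final sound /s/ (a sibilant) → -no → *galafasno*.
The final sound of *kagu* is /u/, which is a vowel, so the suffix is -odo, giving *kaguodo*.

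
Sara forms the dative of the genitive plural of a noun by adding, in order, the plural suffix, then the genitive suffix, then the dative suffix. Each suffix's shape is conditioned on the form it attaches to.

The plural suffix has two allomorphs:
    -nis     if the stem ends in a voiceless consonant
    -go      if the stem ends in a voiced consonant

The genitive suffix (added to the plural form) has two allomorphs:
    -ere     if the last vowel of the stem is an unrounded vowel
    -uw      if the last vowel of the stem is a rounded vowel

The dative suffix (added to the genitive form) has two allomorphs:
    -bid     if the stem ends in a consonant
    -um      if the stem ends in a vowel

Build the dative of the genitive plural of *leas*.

The final consonant of *leas* is /s/, which is voiceless, so the plural suffix is -nis, giving *leasnis*.
The plural form *leasnis*: last vowel = /i/, an unrounded vowel → -ere → *leasnisere*.
The genitive form *leasnisere*: final sound = /e/, a vowel → -um → *leasnisereum*.

leasnisereum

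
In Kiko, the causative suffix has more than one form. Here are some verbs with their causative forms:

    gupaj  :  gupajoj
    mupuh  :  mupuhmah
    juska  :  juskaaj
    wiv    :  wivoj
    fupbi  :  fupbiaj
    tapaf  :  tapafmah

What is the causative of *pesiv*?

The pattern is voicing of the final sound: -mah when the stem ends in a voiceless consonant (*mupuh*, *tapaf*); -oj when the stem ends in a voiced consonant (*gupaj*, *wiv*); -aj when the stem ends in a vowel (*juska*, *fupbi*).
*pesiv* — final sound /v/ (a voiced consonant) → -oj → *pesivoj*.

pesivoj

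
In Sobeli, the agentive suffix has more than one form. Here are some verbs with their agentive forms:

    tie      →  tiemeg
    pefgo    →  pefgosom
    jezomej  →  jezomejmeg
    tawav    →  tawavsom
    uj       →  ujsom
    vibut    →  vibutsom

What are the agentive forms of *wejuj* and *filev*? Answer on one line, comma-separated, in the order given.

Looking at the last vowel of each stem: -meg when the last vowel of the stem is a front vowel (*tie*, *jezomej*); -som when the last vowel of the stem is a back vowel (*pefgo*, *tawav*, *uj*, *vibut*).
*wejuj*: last vowel = /u/, a back vowel → -som → *wejujsom*.
*filev* — last vowel /e/ (a front vowel) → -meg → *filevmeg*.

wejujsom, filevmeg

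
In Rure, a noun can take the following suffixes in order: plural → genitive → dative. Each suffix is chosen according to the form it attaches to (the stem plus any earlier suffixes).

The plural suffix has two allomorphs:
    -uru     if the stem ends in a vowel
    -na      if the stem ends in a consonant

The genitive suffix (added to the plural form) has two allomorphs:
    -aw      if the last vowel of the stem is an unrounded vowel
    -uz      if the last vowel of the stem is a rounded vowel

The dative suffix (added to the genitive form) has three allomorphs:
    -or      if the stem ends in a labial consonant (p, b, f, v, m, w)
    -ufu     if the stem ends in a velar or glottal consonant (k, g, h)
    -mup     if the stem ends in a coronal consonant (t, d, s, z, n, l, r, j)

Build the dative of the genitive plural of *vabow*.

*vabow* — final sound /w/ (a consonant) → -na → *vabowna*.
Since the last vowel of the plural form *vabowna* is /a/ (an unrounded vowel), it takes -aw, giving *vabownaaw*.
The final consonant of the genitive form *vabownaaw* is /w/, which is labial, so the dative suffix is -or, giving *vabownaawor*.

vabownaawor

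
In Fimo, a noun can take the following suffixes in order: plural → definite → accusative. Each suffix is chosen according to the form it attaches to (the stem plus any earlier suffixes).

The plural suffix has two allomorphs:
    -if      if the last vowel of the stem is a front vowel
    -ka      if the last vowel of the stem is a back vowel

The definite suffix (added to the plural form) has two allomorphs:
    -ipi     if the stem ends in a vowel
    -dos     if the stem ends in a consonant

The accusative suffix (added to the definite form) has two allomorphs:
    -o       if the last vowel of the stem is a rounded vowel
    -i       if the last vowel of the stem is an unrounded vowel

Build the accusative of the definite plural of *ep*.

epifdoso

*ep* — last vowel /e/ (a front vowel) → -if → *epif*.
The plural form *epif* — final sound /f/ (a consonant) → -dos → *epifdos*.
The definite form *epifdos* — last vowel /o/ (a rounded vowel) → -o → *epifdoso*.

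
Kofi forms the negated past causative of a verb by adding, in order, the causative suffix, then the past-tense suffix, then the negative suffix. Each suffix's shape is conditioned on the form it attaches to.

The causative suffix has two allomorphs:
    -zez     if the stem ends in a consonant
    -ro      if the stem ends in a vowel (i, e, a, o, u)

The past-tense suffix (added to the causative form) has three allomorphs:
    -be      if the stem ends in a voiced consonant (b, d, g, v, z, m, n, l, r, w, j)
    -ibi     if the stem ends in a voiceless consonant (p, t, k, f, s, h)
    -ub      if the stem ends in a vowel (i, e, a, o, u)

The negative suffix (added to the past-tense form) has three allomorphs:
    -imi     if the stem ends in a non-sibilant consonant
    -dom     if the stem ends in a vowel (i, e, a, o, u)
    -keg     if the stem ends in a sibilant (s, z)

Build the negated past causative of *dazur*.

The final sound of *dazur* is /r/, which is a consonant, so the causative suffix is -zez, giving *dazurzez*.
The causative form *dazurzez* — final sound /z/ (a voiced consonant) → -be → *dazurzezbe*.
The past-tense form *dazurzezbe* — final sound /e/ (a vowel) → -dom → *dazurzezbedom*.

dazurzezbedom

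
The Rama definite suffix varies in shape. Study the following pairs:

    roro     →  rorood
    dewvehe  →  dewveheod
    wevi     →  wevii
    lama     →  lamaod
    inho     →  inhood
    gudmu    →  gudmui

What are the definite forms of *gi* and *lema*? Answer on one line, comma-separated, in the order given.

The pattern is height harmony: -i when the last vowel of the stem is a high vowel (*wevi*, *gudmu*); -od when the last vowel of the stem is a non-high vowel (*roro*, *dewvehe*, *lama*, *inho*).
The last vowel of *gi* is /i/, which is a high vowel, so the suffix is -i, giving *gii*.
Since the last vowel of *lema* is /a/ (a non-high vowel), it takes -od, giving *lemaod*.

gii, lemaod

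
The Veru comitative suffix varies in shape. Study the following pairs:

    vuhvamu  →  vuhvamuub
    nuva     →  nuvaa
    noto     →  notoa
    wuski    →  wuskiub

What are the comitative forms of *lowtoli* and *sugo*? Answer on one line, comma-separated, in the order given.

The suffix is conditioned by the last vowel: -ub when the last vowel of the stem is a high vowel (*vuhvamu*, *wuski*); -a when the last vowel of the stem is a non-high vowel (*nuva*, *noto*).
*lowtoli*: last vowel = /i/, a high vowel → -ub → *lowtoliub*.
The last vowel of *sugo* is /o/, which is a non-high vowel, so the suffix is -a, giving *sugoa*.

lowtoliub, sugoa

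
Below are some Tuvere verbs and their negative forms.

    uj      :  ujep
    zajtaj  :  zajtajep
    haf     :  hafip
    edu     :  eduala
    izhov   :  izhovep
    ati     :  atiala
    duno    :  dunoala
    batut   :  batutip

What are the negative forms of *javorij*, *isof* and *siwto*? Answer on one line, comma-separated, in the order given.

javorijep, isofip, siwtoala

The suffix is conditioned by the final sound: -ip when the stem ends in a voiceless consonant (*haf*, *batut*); -ep when the stem ends in a voiced consonant (*uj*, *zajtaj*, *izhov*); -ala when the stem ends in a vowel (*edu*, *ati*, *duno*).
Since the final sound of *javorij* is /j/ (a voiced consonant), it takes -ep, giving *javorijep*.
*isof*: final sound = /f/, a voiceless consonant → -ip → *isofip*.
Since the final sound of *siwto* is /o/ (a vowel), it takes -ala, giving *siwtoala*.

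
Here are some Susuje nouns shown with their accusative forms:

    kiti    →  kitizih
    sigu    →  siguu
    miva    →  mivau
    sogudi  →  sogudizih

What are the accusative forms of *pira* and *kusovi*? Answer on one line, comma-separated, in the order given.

pirau, kusovizih

Looking at the last vowel of each stem: -zih when the last vowel of the stem is a front vowel (*kiti*, *sogudi*); -u when the last vowel of the stem is a back vowel (*sigu*, *miva*).
The last vowel of *pira* is /a/, which is a back vowel, so the suffix is -u, giving *pirau*.
The last vowel of *kusovi* is /i/, which is a front vowel, so the suffix is -zih, giving *kusovizih*.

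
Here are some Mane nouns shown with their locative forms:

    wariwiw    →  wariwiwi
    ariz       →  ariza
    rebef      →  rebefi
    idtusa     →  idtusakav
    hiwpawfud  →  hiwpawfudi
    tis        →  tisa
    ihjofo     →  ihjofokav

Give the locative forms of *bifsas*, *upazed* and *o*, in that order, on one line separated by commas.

bifsasa, upazedi, okav

Looking at the final sound of each stem: -a when the stem ends in a sibilant (*ariz*, *tis*); -i when the stem ends in a non-sibilant consonant (*wariwiw*, *rebef*, *hiwpawfud*); -kav when the stem ends in a vowel (*idtusa*, *ihjofo*).
The final sound of *bifsas* is /s/, which is a sibilant, so the suffix is -a, giving *bifsasa*.
*upazed* — final sound /d/ (a non-sibilant consonant) → -i → *upazedi*.
*o* — final sound /o/ (a vowel) → -kav → *okav*.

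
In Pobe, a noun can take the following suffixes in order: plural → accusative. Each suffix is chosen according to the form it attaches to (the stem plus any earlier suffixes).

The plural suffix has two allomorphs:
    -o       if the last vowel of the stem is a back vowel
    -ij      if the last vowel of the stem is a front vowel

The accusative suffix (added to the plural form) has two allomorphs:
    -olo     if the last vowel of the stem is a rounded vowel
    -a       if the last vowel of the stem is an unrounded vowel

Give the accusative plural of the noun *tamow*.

tamowoolo

*tamow* — last vowel /o/ (a back vowel) → -o → *tamowo*.
The plural form *tamowo* — last vowel /o/ (a rounded vowel) → -olo → *tamowoolo*.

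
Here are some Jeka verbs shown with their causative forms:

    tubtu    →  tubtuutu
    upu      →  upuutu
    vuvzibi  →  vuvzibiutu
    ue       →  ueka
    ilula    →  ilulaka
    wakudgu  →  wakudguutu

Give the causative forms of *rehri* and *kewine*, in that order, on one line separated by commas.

rehriutu, kewineka

The pattern is height harmony: -utu when the last vowel of the stem is a high vowel (*tubtu*, *upu*, *vuvzibi*, *wakudgu*); -ka when the last vowel of the stem is a non-high vowel (*ue*, *ilula*).
Since the last vowel of *rehri* is /i/ (a high vowel), it takes -utu, giving *rehriutu*.
Since the last vowel of *kewine* is /e/ (a non-high vowel), it takes -ka, giving *kewineka*.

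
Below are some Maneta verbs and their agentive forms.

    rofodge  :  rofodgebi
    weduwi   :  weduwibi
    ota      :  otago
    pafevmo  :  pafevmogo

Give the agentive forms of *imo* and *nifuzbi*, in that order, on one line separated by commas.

The alternation tracks the last vowel of the stem — -bi when the last vowel of the stem is a front vowel (*rofodge*, *weduwi*); -go when the last vowel of the stem is a back vowel (*ota*, *pafevmo*).
The last vowel of *imo* is /o/, which is a back vowel, so the suffix is -go, giving *imogo*.
Since the last vowel of *nifuzbi* is /i/ (a front vowel), it takes -bi, giving *nifuzbibi*.

imogo, nifuzbibi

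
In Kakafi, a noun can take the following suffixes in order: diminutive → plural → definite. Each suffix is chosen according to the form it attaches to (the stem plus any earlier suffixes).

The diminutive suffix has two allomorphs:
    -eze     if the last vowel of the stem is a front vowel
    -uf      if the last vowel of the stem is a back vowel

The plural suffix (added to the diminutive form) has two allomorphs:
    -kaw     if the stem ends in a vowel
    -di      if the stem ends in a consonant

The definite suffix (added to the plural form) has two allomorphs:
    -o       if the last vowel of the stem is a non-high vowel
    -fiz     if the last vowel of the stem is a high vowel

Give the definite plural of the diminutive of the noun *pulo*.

*pulo*: last vowel = /o/, a back vowel → -uf → *pulouf*.
Since the final sound of the diminutive form *pulouf* is /f/ (a consonant), it takes -di, giving *puloufdi*.
The plural form *puloufdi*: last vowel = /i/, a high vowel → -fiz → *puloufdifiz*.

puloufdifiz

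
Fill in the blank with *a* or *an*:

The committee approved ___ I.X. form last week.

an

The indefinite article is chosen by the initial *sound* of the following word, not its spelling.
The initialism *I.X.* is read letter by letter; the first letter, I, is pronounced /aɪ/, which begins with a vowel sound.
So the article is *an*: The committee approved an I.X. form last week.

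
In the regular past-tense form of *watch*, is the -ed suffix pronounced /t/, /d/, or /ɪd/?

The stem *watch* ends in a voiceless consonant other than /t/.
The -ed suffix is realized as /ɪd/ after /t, d/; as /t/ after other voiceless consonants; and as /d/ after other voiced sounds.
So -ed on *watch* is pronounced /t/.

/t/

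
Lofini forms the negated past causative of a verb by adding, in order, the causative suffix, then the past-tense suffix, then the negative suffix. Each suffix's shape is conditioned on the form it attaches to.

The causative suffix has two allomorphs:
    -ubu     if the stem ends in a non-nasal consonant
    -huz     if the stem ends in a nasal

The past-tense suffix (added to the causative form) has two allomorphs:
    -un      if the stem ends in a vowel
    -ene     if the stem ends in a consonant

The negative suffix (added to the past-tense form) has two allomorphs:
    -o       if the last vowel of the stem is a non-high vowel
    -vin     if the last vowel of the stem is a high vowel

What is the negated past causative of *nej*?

nejubuunvin

*nej* — final consonant /j/ (non-nasal) → -ubu → *nejubu*.
The final sound of the causative form *nejubu* is /u/, which is a vowel, so the past-tense suffix is -un, giving *nejubuun*.
Since the last vowel of the past-tense form *nejubuun* is /u/ (a high vowel), it takes -vin, giving *nejubuunvin*.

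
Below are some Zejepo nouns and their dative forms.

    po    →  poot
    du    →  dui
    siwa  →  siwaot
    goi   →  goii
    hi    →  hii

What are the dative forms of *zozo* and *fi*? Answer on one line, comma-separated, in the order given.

zozoot, fii

The suffix is conditioned by the last vowel: -i when the last vowel of the stem is a high vowel (*du*, *goi*, *hi*); -ot when the last vowel of the stem is a non-high vowel (*po*, *siwa*).
*zozo* — last vowel /o/ (a non-high vowel) → -ot → *zozoot*.
*fi* — last vowel /i/ (a high vowel) → -i → *fii*.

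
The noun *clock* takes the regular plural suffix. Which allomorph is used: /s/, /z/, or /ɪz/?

/s/

The stem *clock* ends in a voiceless non-sibilant consonant.
The plural suffix surfaces as /ɪz/ after sibilants, /s/ after other voiceless consonants, and /z/ after other voiced sounds.
So the plural -s on *clock* is pronounced /s/.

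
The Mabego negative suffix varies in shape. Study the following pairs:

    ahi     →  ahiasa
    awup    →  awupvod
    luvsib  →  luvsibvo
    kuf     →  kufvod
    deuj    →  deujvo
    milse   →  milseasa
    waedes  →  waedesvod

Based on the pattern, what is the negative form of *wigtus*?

Looking at the final sound of each stem: -vod when the stem ends in a voiceless consonant (*awup*, *kuf*, *waedes*); -vo when the stem ends in a voiced consonant (*luvsib*, *deuj*); -asa when the stem ends in a vowel (*ahi*, *milse*).
The final sound of *wigtus* is /s/, which is a voiceless consonant, so the suffix is -vod, giving *wigtusvod*.

wigtusvod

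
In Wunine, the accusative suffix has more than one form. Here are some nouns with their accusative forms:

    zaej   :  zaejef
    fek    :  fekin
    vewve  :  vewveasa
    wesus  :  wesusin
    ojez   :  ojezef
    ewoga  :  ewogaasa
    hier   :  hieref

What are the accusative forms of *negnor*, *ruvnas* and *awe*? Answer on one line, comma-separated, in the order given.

negnoref, ruvnasin, aweasa

The suffix is conditioned by the final sound: -in when the stem ends in a voiceless consonant (*fek*, *wesus*); -ef when the stem ends in a voiced consonant (*zaej*, *ojez*, *hier*); -asa when the stem ends in a vowel (*vewve*, *ewoga*).
The final sound of *negnor* is /r/, which is a voiced consonant, so the suffix is -ef, giving *negnoref*.
Since the final sound of *ruvnas* is /s/ (a voiceless consonant), it takes -in, giving *ruvnasin*.
The final sound of *awe* is /e/, which is a vowel, so the suffix is -asa, giving *aweasa*.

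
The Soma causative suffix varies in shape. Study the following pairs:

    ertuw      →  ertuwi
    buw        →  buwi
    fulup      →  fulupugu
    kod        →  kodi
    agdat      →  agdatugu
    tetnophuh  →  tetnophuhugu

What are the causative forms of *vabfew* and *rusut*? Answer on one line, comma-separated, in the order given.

vabfewi, rusutugu

The pattern is voicing of the final consonant: -ugu when the stem ends in a voiceless consonant (*fulup*, *agdat*, *tetnophuh*); -i when the stem ends in a voiced consonant (*ertuw*, *buw*, *kod*).
The final consonant of *vabfew* is /w/, which is voiced, so the suffix is -i, giving *vabfewi*.
*rusut* — final consonant /t/ (voiceless) → -ugu → *rusutugu*.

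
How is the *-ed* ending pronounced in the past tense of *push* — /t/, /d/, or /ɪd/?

The stem *push* ends in a voiceless consonant other than /t/.
The -ed suffix is realized as /ɪd/ after /t, d/; as /t/ after other voiceless consonants; and as /d/ after other voiced sounds.
So -ed on *push* is pronounced /t/.

/t/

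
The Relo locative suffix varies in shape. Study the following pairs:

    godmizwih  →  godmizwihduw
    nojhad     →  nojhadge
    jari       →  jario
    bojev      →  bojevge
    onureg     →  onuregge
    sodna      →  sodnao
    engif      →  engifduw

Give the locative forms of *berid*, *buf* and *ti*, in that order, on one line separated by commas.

beridge, bufduw, tio

The suffix is conditioned by the final sound: -duw when the stem ends in a voiceless consonant (*godmizwih*, *engif*); -ge when the stem ends in a voiced consonant (*nojhad*, *bojev*, *onureg*); -o when the stem ends in a vowel (*jari*, *sodna*).
*berid* — final sound /d/ (a voiced consonant) → -ge → *beridge*.
*buf* — final sound /f/ (a voiceless consonant) → -duw → *bufduw*.
*ti* — final sound /i/ (a vowel) → -o → *tio*.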